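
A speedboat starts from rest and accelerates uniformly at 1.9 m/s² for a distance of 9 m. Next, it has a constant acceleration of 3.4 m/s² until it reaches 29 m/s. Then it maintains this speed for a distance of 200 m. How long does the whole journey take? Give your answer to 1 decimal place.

16.8 s

Phase 1 (accelerating): v₀ = 0 m/s, a = 1.9 m/s².
v² = v₀² + 2aΔx = 0² + 2·1.9·9 = 34.2 → v = 5.85 m/s
t = (v − v₀)/a = (5.85 − 0)/1.9 = 3.08 s

Phase 2 (accelerating): v₀ = 5.85 m/s, a = 3.4 m/s².
v = v₀ + at → t = (29 − 5.85) / 3.4 = 6.81 s
v² = v₀² + 2aΔx → Δx = (29² − 5.85²)/(2·3.4) = 119 m

Phase 3 (constant speed): v₀ = 29.0 m/s, a = 0 m/s².
Constant speed: t = d/v = 200/29.0 = 6.90 s
Total time = 3.08 + 6.81 + 6.90 = 16.8 s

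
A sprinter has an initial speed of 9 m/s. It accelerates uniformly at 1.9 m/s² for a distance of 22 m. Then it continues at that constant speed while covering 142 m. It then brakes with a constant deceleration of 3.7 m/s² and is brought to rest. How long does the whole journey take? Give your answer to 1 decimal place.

16.6 s

Phase 1 (accelerating): v₀ = 9.00 m/s, a = 1.9 m/s².
v² = v₀² + 2aΔx = 9.00² + 2·1.9·22 = 165 → v = 12.8 m/s
t = (v − v₀)/a = (12.8 − 9.00)/1.9 = 2.02 s

Phase 2 (constant speed): v₀ = 12.8 m/s, a = 0 m/s².
Constant speed: t = d/v = 142/12.8 = 11.1 s

Phase 3 (decelerating): v₀ = 12.8 m/s, a = -3.7 m/s².
v = v₀ + at → t = (0 − 12.8) / -3.7 = 3.47 s
v² = v₀² + 2aΔx → Δx = (0² − 12.8²)/(2·-3.7) = 22.2 m
Total time = 2.02 + 11.1 + 3.47 = 16.6 s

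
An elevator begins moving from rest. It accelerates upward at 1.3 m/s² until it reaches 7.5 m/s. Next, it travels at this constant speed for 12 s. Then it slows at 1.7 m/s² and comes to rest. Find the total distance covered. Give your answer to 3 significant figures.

Phase 1 (accelerating): v₀ = 0 m/s, a = 1.3 m/s².
v = v₀ + at → t = (7.5 − 0) / 1.3 = 5.77 s
v² = v₀² + 2aΔx → Δx = (7.5² − 0²)/(2·1.3) = 21.6 m

Phase 2 (constant speed): v₀ = 7.50 m/s, a = 0 m/s².
v = v₀ + at = 7.50 + (0)(12) = 7.50 m/s
Δx = v₀t + ½at² = 7.50·12 + 0.5·0·12² = 90.0 m

Phase 3 (decelerating): v₀ = 7.50 m/s, a = -1.7 m/s².
v = v₀ + at → t = (0 − 7.50) / -1.7 = 4.41 s
v² = v₀² + 2aΔx → Δx = (0² − 7.50²)/(2·-1.7) = 16.5 m
Total distance = 21.6 + 90.0 + 16.5 = 128 m

128 m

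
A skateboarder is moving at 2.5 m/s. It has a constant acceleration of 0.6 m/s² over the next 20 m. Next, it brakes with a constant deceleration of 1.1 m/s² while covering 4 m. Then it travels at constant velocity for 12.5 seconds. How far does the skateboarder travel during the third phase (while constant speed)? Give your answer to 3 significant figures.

Phase 1 (accelerating): v₀ = 2.50 m/s, a = 0.6 m/s².
v² = v₀² + 2aΔx = 2.50² + 2·0.6·20 = 30.2 → v = 5.50 m/s
t = (v − v₀)/a = (5.50 − 2.50)/0.6 = 5.00 s

Phase 2 (decelerating): v₀ = 5.50 m/s, a = -1.1 m/s².
v² = v₀² + 2aΔx = 5.50² + 2·-1.1·4 = 21.4 → v = 4.63 m/s
t = (v − v₀)/a = (4.63 − 5.50)/-1.1 = 0.790 s

Phase 3 (constant speed): v₀ = 4.63 m/s, a = 0 m/s².
v = v₀ + at = 4.63 + (0)(12.5) = 4.63 m/s
Δx = v₀t + ½at² = 4.63·12.5 + 0.5·0·12.5² = 57.9 m
Distance in phase 3 = 57.9 m

57.9 m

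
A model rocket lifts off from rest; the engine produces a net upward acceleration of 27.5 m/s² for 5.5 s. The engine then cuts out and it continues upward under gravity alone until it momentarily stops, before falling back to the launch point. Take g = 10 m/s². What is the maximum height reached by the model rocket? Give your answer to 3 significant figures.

Phase 1 (powered ascent): v₀ = 0 m/s, a = 27.5 m/s².
v = v₀ + at = 0 + (27.5)(5.5) = 151 m/s
Δx = v₀t + ½at² = 0·5.5 + 0.5·27.5·5.5² = 416 m

Phase 2 (coasting upward): v₀ = 151 m/s, a = -10 m/s².
v = v₀ + at → t = (0 − 151) / -10 = 15.1 s
v² = v₀² + 2aΔx → Δx = (0² − 151²)/(2·-10) = 1140 m
Maximum height = 416 + 1140 = 1560 m

1560 m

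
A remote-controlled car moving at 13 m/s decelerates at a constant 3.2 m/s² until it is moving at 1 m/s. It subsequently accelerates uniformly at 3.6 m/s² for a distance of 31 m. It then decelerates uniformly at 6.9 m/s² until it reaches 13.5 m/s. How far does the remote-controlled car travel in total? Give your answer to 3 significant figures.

60.3 m

Phase 1 (decelerating): v₀ = 13.0 m/s, a = -3.2 m/s².
v = v₀ + at → t = (1 − 13.0) / -3.2 = 3.75 s
v² = v₀² + 2aΔx → Δx = (1² − 13.0²)/(2·-3.2) = 26.2 m

Phase 2 (accelerating): v₀ = 1.00 m/s, a = 3.6 m/s².
v² = v₀² + 2aΔx = 1.00² + 2·3.6·31 = 224 → v = 15.0 m/s
t = (v − v₀)/a = (15.0 − 1.00)/3.6 = 3.88 s

Phase 3 (decelerating): v₀ = 15.0 m/s, a = -6.9 m/s².
v = v₀ + at → t = (13.5 − 15.0) / -6.9 = 0.214 s
v² = v₀² + 2aΔx → Δx = (13.5² − 15.0²)/(2·-6.9) = 3.04 m
Total distance = 26.2 + 31.0 + 3.04 = 60.3 m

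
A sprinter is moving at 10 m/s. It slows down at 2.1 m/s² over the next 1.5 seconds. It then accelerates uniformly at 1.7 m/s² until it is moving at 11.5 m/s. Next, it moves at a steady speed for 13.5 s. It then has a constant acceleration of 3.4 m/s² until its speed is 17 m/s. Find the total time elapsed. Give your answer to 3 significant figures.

Phase 1 (decelerating): v₀ = 10.0 m/s, a = -2.1 m/s².
v = v₀ + at = 10.0 + (-2.1)(1.5) = 6.85 m/s
Δx = v₀t + ½at² = 10.0·1.5 + 0.5·-2.1·1.5² = 12.6 m

Phase 2 (accelerating): v₀ = 6.85 m/s, a = 1.7 m/s².
v = v₀ + at → t = (11.5 − 6.85) / 1.7 = 2.74 s
v² = v₀² + 2aΔx → Δx = (11.5² − 6.85²)/(2·1.7) = 25.1 m

Phase 3 (constant speed): v₀ = 11.5 m/s, a = 0 m/s².
v = v₀ + at = 11.5 + (0)(13.5) = 11.5 m/s
Δx = v₀t + ½at² = 11.5·13.5 + 0.5·0·13.5² = 155 m

Phase 4 (accelerating): v₀ = 11.5 m/s, a = 3.4 m/s².
v = v₀ + at → t = (17 − 11.5) / 3.4 = 1.62 s
v² = v₀² + 2aΔx → Δx = (17² − 11.5²)/(2·3.4) = 23.1 m
Total time = 1.50 + 2.74 + 13.5 + 1.62 = 19.4 s

19.4 s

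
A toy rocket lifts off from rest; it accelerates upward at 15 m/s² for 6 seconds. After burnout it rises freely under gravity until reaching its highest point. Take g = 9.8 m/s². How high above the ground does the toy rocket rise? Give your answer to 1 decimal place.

Phase 1 (powered ascent): v₀ = 0 m/s, a = 15 m/s².
v = v₀ + at = 0 + (15)(6) = 90.0 m/s
Δx = v₀t + ½at² = 0·6 + 0.5·15·6² = 270 m

Phase 2 (coasting upward): v₀ = 90.0 m/s, a = -9.8 m/s².
v = v₀ + at → t = (0 − 90.0) / -9.8 = 9.18 s
v² = v₀² + 2aΔx → Δx = (0² − 90.0²)/(2·-9.8) = 413 m
Maximum height = 270 + 413 = 683 m

683.3 m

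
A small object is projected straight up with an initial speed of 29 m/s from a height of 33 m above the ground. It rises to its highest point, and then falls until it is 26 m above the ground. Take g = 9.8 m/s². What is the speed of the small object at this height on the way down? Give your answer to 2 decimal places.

31.28 m/s

Phase 1 (rising): v₀ = 29.0 m/s, a = -9.8 m/s².
v = v₀ + at → t = (0 − 29.0) / -9.8 = 2.96 s
v² = v₀² + 2aΔx → Δx = (0² − 29.0²)/(2·-9.8) = 42.9 m

Phase 2 (falling): v₀ = 0 m/s, a = -9.8 m/s².
Falls 49.9 m from rest: t = √(2·49.9/9.8) = 3.19 s; v = g·t = 31.3 m/s.
Final speed = 31.3 m/s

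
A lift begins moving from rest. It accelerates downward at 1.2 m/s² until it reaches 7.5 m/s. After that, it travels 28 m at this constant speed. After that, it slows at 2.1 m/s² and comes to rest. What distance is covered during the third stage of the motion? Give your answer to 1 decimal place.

13.4 m

Phase 1 (accelerating): v₀ = 0 m/s, a = 1.2 m/s².
v = v₀ + at → t = (7.5 − 0) / 1.2 = 6.25 s
v² = v₀² + 2aΔx → Δx = (7.5² − 0²)/(2·1.2) = 23.4 m

Phase 2 (constant speed): v₀ = 7.50 m/s, a = 0 m/s².
Constant speed: t = d/v = 28/7.50 = 3.73 s

Phase 3 (decelerating): v₀ = 7.50 m/s, a = -2.1 m/s².
v = v₀ + at → t = (0 − 7.50) / -2.1 = 3.57 s
v² = v₀² + 2aΔx → Δx = (0² − 7.50²)/(2·-2.1) = 13.4 m
Distance in phase 3 = 13.4 m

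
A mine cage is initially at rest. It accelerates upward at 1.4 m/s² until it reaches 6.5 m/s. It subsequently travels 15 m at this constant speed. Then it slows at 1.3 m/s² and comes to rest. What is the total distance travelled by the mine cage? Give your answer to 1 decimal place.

Phase 1 (accelerating): v₀ = 0 m/s, a = 1.4 m/s².
v = v₀ + at → t = (6.5 − 0) / 1.4 = 4.64 s
v² = v₀² + 2aΔx → Δx = (6.5² − 0²)/(2·1.4) = 15.1 m

Phase 2 (constant speed): v₀ = 6.50 m/s, a = 0 m/s².
Constant speed: t = d/v = 15/6.50 = 2.31 s

Phase 3 (decelerating): v₀ = 6.50 m/s, a = -1.3 m/s².
v = v₀ + at → t = (0 − 6.50) / -1.3 = 5.00 s
v² = v₀² + 2aΔx → Δx = (0² − 6.50²)/(2·-1.3) = 16.2 m
Total distance = 15.1 + 15.0 + 16.2 = 46.3 m

46.3 m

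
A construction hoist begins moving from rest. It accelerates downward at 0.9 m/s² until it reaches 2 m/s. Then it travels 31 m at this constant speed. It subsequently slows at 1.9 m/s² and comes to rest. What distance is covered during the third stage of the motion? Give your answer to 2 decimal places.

Phase 1 (accelerating): v₀ = 0 m/s, a = 0.9 m/s².
v = v₀ + at → t = (2 − 0) / 0.9 = 2.22 s
v² = v₀² + 2aΔx → Δx = (2² − 0²)/(2·0.9) = 2.22 m

Phase 2 (constant speed): v₀ = 2.00 m/s, a = 0 m/s².
Constant speed: t = d/v = 31/2.00 = 15.5 s

Phase 3 (decelerating): v₀ = 2.00 m/s, a = -1.9 m/s².
v = v₀ + at → t = (0 − 2.00) / -1.9 = 1.05 s
v² = v₀² + 2aΔx → Δx = (0² − 2.00²)/(2·-1.9) = 1.05 m
Distance in phase 3 = 1.05 m

1.05 m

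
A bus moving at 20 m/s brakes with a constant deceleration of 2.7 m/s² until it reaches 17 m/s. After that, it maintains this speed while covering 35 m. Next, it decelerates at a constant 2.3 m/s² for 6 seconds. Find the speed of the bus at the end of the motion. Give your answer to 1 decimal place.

Phase 1 (decelerating): v₀ = 20.0 m/s, a = -2.7 m/s².
v = v₀ + at → t = (17 − 20.0) / -2.7 = 1.11 s
v² = v₀² + 2aΔx → Δx = (17² − 20.0²)/(2·-2.7) = 20.6 m

Phase 2 (constant speed): v₀ = 17.0 m/s, a = 0 m/s².
Constant speed: t = d/v = 35/17.0 = 2.06 s

Phase 3 (decelerating): v₀ = 17.0 m/s, a = -2.3 m/s².
v = v₀ + at = 17.0 + (-2.3)(6) = 3.20 m/s
Δx = v₀t + ½at² = 17.0·6 + 0.5·-2.3·6² = 60.6 m
Final speed = 3.20 m/s

3.2 m/s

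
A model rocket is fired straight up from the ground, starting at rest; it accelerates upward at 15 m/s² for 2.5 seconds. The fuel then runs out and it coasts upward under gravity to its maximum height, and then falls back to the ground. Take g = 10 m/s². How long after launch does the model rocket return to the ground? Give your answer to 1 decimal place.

Phase 1 (powered ascent): v₀ = 0 m/s, a = 15 m/s².
v = v₀ + at = 0 + (15)(2.5) = 37.5 m/s
Δx = v₀t + ½at² = 0·2.5 + 0.5·15·2.5² = 46.9 m

Phase 2 (coasting upward): v₀ = 37.5 m/s, a = -10 m/s².
v = v₀ + at → t = (0 − 37.5) / -10 = 3.75 s
v² = v₀² + 2aΔx → Δx = (0² − 37.5²)/(2·-10) = 70.3 m

Phase 3 (free fall): v₀ = 0 m/s, a = -10 m/s².
Falls 117 m from rest: t = √(2·117/10) = 4.84 s; v = g·t = 48.4 m/s.
Total time = 2.50 + 3.75 + 4.84 = 11.1 s

11.1 s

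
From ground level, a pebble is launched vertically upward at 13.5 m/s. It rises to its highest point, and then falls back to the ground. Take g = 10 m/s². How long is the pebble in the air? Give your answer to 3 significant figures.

2.70 s

Phase 1 (rising): v₀ = 13.5 m/s, a = -10 m/s².
v = v₀ + at → t = (0 − 13.5) / -10 = 1.35 s
v² = v₀² + 2aΔx → Δx = (0² − 13.5²)/(2·-10) = 9.11 m

Phase 2 (falling): v₀ = 0 m/s, a = -10 m/s².
Falls 9.11 m from rest: t = √(2·9.11/10) = 1.35 s; v = g·t = 13.5 m/s.
Total time = 1.35 + 1.35 = 2.70 s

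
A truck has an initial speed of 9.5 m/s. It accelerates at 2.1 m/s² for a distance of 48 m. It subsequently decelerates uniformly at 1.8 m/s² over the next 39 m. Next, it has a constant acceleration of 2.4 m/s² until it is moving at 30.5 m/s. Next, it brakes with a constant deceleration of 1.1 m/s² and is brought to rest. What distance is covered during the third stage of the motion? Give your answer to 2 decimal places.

162.25 m

Phase 1 (accelerating): v₀ = 9.50 m/s, a = 2.1 m/s².
v² = v₀² + 2aΔx = 9.50² + 2·2.1·48 = 292 → v = 17.1 m/s
t = (v − v₀)/a = (17.1 − 9.50)/2.1 = 3.61 s

Phase 2 (decelerating): v₀ = 17.1 m/s, a = -1.8 m/s².
v² = v₀² + 2aΔx = 17.1² + 2·-1.8·39 = 151 → v = 12.3 m/s
t = (v − v₀)/a = (12.3 − 17.1)/-1.8 = 2.65 s

Phase 3 (accelerating): v₀ = 12.3 m/s, a = 2.4 m/s².
v = v₀ + at → t = (30.5 − 12.3) / 2.4 = 7.58 s
v² = v₀² + 2aΔx → Δx = (30.5² − 12.3²)/(2·2.4) = 162 m
Distance in phase 3 = 162 m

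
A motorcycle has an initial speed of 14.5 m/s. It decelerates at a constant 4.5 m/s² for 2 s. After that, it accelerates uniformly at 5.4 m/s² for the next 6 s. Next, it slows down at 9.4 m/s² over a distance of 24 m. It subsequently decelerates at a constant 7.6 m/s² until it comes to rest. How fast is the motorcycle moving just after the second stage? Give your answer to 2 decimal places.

37.90 m/s

Phase 1 (decelerating): v₀ = 14.5 m/s, a = -4.5 m/s².
v = v₀ + at = 14.5 + (-4.5)(2) = 5.50 m/s
Δx = v₀t + ½at² = 14.5·2 + 0.5·-4.5·2² = 20.0 m

Phase 2 (accelerating): v₀ = 5.50 m/s, a = 5.4 m/s².
v = v₀ + at = 5.50 + (5.4)(6) = 37.9 m/s
Δx = v₀t + ½at² = 5.50·6 + 0.5·5.4·6² = 130 m
Speed at end of phase 2 = 37.9 m/s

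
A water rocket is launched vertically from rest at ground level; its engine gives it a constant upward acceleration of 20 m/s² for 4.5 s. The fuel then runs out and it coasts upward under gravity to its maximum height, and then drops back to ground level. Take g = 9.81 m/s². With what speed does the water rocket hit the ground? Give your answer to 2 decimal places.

Phase 1 (powered ascent): v₀ = 0 m/s, a = 20 m/s².
v = v₀ + at = 0 + (20)(4.5) = 90.0 m/s
Δx = v₀t + ½at² = 0·4.5 + 0.5·20·4.5² = 202 m

Phase 2 (coasting upward): v₀ = 90.0 m/s, a = -9.81 m/s².
v = v₀ + at → t = (0 − 90.0) / -9.81 = 9.17 s
v² = v₀² + 2aΔx → Δx = (0² − 90.0²)/(2·-9.81) = 413 m

Phase 3 (free fall): v₀ = 0 m/s, a = -9.81 m/s².
Falls 615 m from rest: t = √(2·615/9.81) = 11.2 s; v = g·t = 110 m/s.
Impact speed = 110 m/s

109.88 m/s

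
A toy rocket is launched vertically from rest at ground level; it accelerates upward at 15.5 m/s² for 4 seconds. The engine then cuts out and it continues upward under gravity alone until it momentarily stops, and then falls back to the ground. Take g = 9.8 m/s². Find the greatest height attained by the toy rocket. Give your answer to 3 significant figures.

320 m

Phase 1 (powered ascent): v₀ = 0 m/s, a = 15.5 m/s².
v = v₀ + at = 0 + (15.5)(4) = 62.0 m/s
Δx = v₀t + ½at² = 0·4 + 0.5·15.5·4² = 124 m

Phase 2 (coasting upward): v₀ = 62.0 m/s, a = -9.8 m/s².
v = v₀ + at → t = (0 − 62.0) / -9.8 = 6.33 s
v² = v₀² + 2aΔx → Δx = (0² − 62.0²)/(2·-9.8) = 196 m
Maximum height = 124 + 196 = 320 m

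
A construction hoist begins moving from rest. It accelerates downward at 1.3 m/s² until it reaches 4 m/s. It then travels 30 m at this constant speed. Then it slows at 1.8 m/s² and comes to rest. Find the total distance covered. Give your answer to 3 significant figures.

40.6 m

Phase 1 (accelerating): v₀ = 0 m/s, a = 1.3 m/s².
v = v₀ + at → t = (4 − 0) / 1.3 = 3.08 s
v² = v₀² + 2aΔx → Δx = (4² − 0²)/(2·1.3) = 6.15 m

Phase 2 (constant speed): v₀ = 4.00 m/s, a = 0 m/s².
Constant speed: t = d/v = 30/4.00 = 7.50 s

Phase 3 (decelerating): v₀ = 4.00 m/s, a = -1.8 m/s².
v = v₀ + at → t = (0 − 4.00) / -1.8 = 2.22 s
v² = v₀² + 2aΔx → Δx = (0² − 4.00²)/(2·-1.8) = 4.44 m
Total distance = 6.15 + 30.0 + 4.44 = 40.6 m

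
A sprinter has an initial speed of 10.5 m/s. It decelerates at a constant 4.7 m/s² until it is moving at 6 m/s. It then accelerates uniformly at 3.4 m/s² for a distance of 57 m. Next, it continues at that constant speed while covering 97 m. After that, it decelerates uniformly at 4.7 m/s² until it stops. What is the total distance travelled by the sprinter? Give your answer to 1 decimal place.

207.0 m

Phase 1 (decelerating): v₀ = 10.5 m/s, a = -4.7 m/s².
v = v₀ + at → t = (6 − 10.5) / -4.7 = 0.957 s
v² = v₀² + 2aΔx → Δx = (6² − 10.5²)/(2·-4.7) = 7.90 m

Phase 2 (accelerating): v₀ = 6.00 m/s, a = 3.4 m/s².
v² = v₀² + 2aΔx = 6.00² + 2·3.4·57 = 424 → v = 20.6 m/s
t = (v − v₀)/a = (20.6 − 6.00)/3.4 = 4.29 s

Phase 3 (constant speed): v₀ = 20.6 m/s, a = 0 m/s².
Constant speed: t = d/v = 97/20.6 = 4.71 s

Phase 4 (decelerating): v₀ = 20.6 m/s, a = -4.7 m/s².
v = v₀ + at → t = (0 − 20.6) / -4.7 = 4.38 s
v² = v₀² + 2aΔx → Δx = (0² − 20.6²)/(2·-4.7) = 45.1 m
Total distance = 7.90 + 57.0 + 97.0 + 45.1 = 207 m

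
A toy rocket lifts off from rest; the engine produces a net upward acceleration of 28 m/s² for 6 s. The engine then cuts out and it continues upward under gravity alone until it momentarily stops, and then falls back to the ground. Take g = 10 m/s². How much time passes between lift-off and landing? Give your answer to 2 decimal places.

42.37 s

Phase 1 (powered ascent): v₀ = 0 m/s, a = 28 m/s².
v = v₀ + at = 0 + (28)(6) = 168 m/s
Δx = v₀t + ½at² = 0·6 + 0.5·28·6² = 504 m

Phase 2 (coasting upward): v₀ = 168 m/s, a = -10 m/s².
v = v₀ + at → t = (0 − 168) / -10 = 16.8 s
v² = v₀² + 2aΔx → Δx = (0² − 168²)/(2·-10) = 1410 m

Phase 3 (free fall): v₀ = 0 m/s, a = -10 m/s².
Falls 1920 m from rest: t = √(2·1920/10) = 19.6 s; v = g·t = 196 m/s.
Total time = 6.00 + 16.8 + 19.6 = 42.4 s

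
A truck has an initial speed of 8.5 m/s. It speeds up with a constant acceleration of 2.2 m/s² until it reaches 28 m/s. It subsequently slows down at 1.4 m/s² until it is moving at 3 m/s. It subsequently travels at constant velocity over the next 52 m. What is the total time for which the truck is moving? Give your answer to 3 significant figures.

Phase 1 (accelerating): v₀ = 8.50 m/s, a = 2.2 m/s².
v = v₀ + at → t = (28 − 8.50) / 2.2 = 8.86 s
v² = v₀² + 2aΔx → Δx = (28² − 8.50²)/(2·2.2) = 162 m

Phase 2 (decelerating): v₀ = 28.0 m/s, a = -1.4 m/s².
v = v₀ + at → t = (3 − 28.0) / -1.4 = 17.9 s
v² = v₀² + 2aΔx → Δx = (3² − 28.0²)/(2·-1.4) = 277 m

Phase 3 (constant speed): v₀ = 3.00 m/s, a = 0 m/s².
Constant speed: t = d/v = 52/3.00 = 17.3 s
Total time = 8.86 + 17.9 + 17.3 = 44.1 s

44.1 s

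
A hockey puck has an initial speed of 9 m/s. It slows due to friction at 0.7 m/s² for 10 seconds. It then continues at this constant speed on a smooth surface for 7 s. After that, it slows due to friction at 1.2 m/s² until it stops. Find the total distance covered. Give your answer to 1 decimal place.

Phase 1 (decelerating): v₀ = 9.00 m/s, a = -0.7 m/s².
v = v₀ + at = 9.00 + (-0.7)(10) = 2.00 m/s
Δx = v₀t + ½at² = 9.00·10 + 0.5·-0.7·10² = 55.0 m

Phase 2 (constant speed): v₀ = 2.00 m/s, a = 0 m/s².
v = v₀ + at = 2.00 + (0)(7) = 2.00 m/s
Δx = v₀t + ½at² = 2.00·7 + 0.5·0·7² = 14.0 m

Phase 3 (decelerating): v₀ = 2.00 m/s, a = -1.2 m/s².
v = v₀ + at → t = (0 − 2.00) / -1.2 = 1.67 s
v² = v₀² + 2aΔx → Δx = (0² − 2.00²)/(2·-1.2) = 1.67 m
Total distance = 55.0 + 14.0 + 1.67 = 70.7 m

70.7 m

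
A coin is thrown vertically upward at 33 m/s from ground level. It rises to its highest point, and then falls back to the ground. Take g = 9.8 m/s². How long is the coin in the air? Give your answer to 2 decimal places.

Phase 1 (rising): v₀ = 33.0 m/s, a = -9.8 m/s².
v = v₀ + at → t = (0 − 33.0) / -9.8 = 3.37 s
v² = v₀² + 2aΔx → Δx = (0² − 33.0²)/(2·-9.8) = 55.6 m

Phase 2 (falling): v₀ = 0 m/s, a = -9.8 m/s².
Falls 55.6 m from rest: t = √(2·55.6/9.8) = 3.37 s; v = g·t = 33.0 m/s.
Total time = 3.37 + 3.37 = 6.73 s

6.73 s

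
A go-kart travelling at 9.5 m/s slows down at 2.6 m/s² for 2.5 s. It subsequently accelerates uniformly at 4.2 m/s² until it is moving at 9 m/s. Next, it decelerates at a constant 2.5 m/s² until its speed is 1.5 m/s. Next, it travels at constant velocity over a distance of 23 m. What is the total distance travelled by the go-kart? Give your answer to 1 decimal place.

62.9 m

Phase 1 (decelerating): v₀ = 9.50 m/s, a = -2.6 m/s².
v = v₀ + at = 9.50 + (-2.6)(2.5) = 3.00 m/s
Δx = v₀t + ½at² = 9.50·2.5 + 0.5·-2.6·2.5² = 15.6 m

Phase 2 (accelerating): v₀ = 3.00 m/s, a = 4.2 m/s².
v = v₀ + at → t = (9 − 3.00) / 4.2 = 1.43 s
v² = v₀² + 2aΔx → Δx = (9² − 3.00²)/(2·4.2) = 8.57 m

Phase 3 (decelerating): v₀ = 9.00 m/s, a = -2.5 m/s².
v = v₀ + at → t = (1.5 − 9.00) / -2.5 = 3.00 s
v² = v₀² + 2aΔx → Δx = (1.5² − 9.00²)/(2·-2.5) = 15.8 m

Phase 4 (constant speed): v₀ = 1.50 m/s, a = 0 m/s².
Constant speed: t = d/v = 23/1.50 = 15.3 s
Total distance = 15.6 + 8.57 + 15.8 + 23.0 = 62.9 m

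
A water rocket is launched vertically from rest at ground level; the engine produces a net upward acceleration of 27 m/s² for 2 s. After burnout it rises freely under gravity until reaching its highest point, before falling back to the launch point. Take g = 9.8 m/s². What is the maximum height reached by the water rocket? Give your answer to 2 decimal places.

Phase 1 (powered ascent): v₀ = 0 m/s, a = 27 m/s².
v = v₀ + at = 0 + (27)(2) = 54.0 m/s
Δx = v₀t + ½at² = 0·2 + 0.5·27·2² = 54.0 m

Phase 2 (coasting upward): v₀ = 54.0 m/s, a = -9.8 m/s².
v = v₀ + at → t = (0 − 54.0) / -9.8 = 5.51 s
v² = v₀² + 2aΔx → Δx = (0² − 54.0²)/(2·-9.8) = 149 m
Maximum height = 54.0 + 149 = 203 m

202.78 m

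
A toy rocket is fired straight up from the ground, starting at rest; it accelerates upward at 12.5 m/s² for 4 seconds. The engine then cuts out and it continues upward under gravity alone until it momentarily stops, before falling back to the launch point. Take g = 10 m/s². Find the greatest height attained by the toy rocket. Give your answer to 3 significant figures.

225 m

Phase 1 (powered ascent): v₀ = 0 m/s, a = 12.5 m/s².
v = v₀ + at = 0 + (12.5)(4) = 50.0 m/s
Δx = v₀t + ½at² = 0·4 + 0.5·12.5·4² = 100 m

Phase 2 (coasting upward): v₀ = 50.0 m/s, a = -10 m/s².
v = v₀ + at → t = (0 − 50.0) / -10 = 5.00 s
v² = v₀² + 2aΔx → Δx = (0² − 50.0²)/(2·-10) = 125 m
Maximum height = 100 + 125 = 225 m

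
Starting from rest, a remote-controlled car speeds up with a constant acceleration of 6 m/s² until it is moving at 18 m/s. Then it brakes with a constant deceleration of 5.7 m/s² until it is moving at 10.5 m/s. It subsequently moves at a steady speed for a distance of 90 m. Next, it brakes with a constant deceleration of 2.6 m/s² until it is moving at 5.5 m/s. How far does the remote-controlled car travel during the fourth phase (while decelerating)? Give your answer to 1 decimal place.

15.4 m

Phase 1 (accelerating): v₀ = 0 m/s, a = 6 m/s².
v = v₀ + at → t = (18 − 0) / 6 = 3.00 s
v² = v₀² + 2aΔx → Δx = (18² − 0²)/(2·6) = 27.0 m

Phase 2 (decelerating): v₀ = 18.0 m/s, a = -5.7 m/s².
v = v₀ + at → t = (10.5 − 18.0) / -5.7 = 1.32 s
v² = v₀² + 2aΔx → Δx = (10.5² − 18.0²)/(2·-5.7) = 18.8 m

Phase 3 (constant speed): v₀ = 10.5 m/s, a = 0 m/s².
Constant speed: t = d/v = 90/10.5 = 8.57 s

Phase 4 (decelerating): v₀ = 10.5 m/s, a = -2.6 m/s².
v = v₀ + at → t = (5.5 − 10.5) / -2.6 = 1.92 s
v² = v₀² + 2aΔx → Δx = (5.5² − 10.5²)/(2·-2.6) = 15.4 m
Distance in phase 4 = 15.4 m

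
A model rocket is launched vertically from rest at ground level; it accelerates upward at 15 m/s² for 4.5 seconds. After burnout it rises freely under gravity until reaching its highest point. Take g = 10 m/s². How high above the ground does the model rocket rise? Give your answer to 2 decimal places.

379.69 m

Phase 1 (powered ascent): v₀ = 0 m/s, a = 15 m/s².
v = v₀ + at = 0 + (15)(4.5) = 67.5 m/s
Δx = v₀t + ½at² = 0·4.5 + 0.5·15·4.5² = 152 m

Phase 2 (coasting upward): v₀ = 67.5 m/s, a = -10 m/s².
v = v₀ + at → t = (0 − 67.5) / -10 = 6.75 s
v² = v₀² + 2aΔx → Δx = (0² − 67.5²)/(2·-10) = 228 m
Maximum height = 152 + 228 = 380 m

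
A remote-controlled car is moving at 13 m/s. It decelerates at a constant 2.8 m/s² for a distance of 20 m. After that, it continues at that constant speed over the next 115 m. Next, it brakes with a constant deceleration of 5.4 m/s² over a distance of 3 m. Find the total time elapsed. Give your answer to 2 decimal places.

Phase 1 (decelerating): v₀ = 13.0 m/s, a = -2.8 m/s².
v² = v₀² + 2aΔx = 13.0² + 2·-2.8·20 = 57.0 → v = 7.55 m/s
t = (v − v₀)/a = (7.55 − 13.0)/-2.8 = 1.95 s

Phase 2 (constant speed): v₀ = 7.55 m/s, a = 0 m/s².
Constant speed: t = d/v = 115/7.55 = 15.2 s

Phase 3 (decelerating): v₀ = 7.55 m/s, a = -5.4 m/s².
v² = v₀² + 2aΔx = 7.55² + 2·-5.4·3 = 24.6 → v = 4.96 m/s
t = (v − v₀)/a = (4.96 − 7.55)/-5.4 = 0.480 s
Total time = 1.95 + 15.2 + 0.480 = 17.7 s

17.66 s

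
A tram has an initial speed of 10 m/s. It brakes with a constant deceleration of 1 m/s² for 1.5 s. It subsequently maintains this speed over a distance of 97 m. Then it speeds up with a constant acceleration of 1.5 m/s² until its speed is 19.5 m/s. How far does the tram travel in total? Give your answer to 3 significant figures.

214 m

Phase 1 (decelerating): v₀ = 10.0 m/s, a = -1 m/s².
v = v₀ + at = 10.0 + (-1)(1.5) = 8.50 m/s
Δx = v₀t + ½at² = 10.0·1.5 + 0.5·-1·1.5² = 13.9 m

Phase 2 (constant speed): v₀ = 8.50 m/s, a = 0 m/s².
Constant speed: t = d/v = 97/8.50 = 11.4 s

Phase 3 (accelerating): v₀ = 8.50 m/s, a = 1.5 m/s².
v = v₀ + at → t = (19.5 − 8.50) / 1.5 = 7.33 s
v² = v₀² + 2aΔx → Δx = (19.5² − 8.50²)/(2·1.5) = 103 m
Total distance = 13.9 + 97.0 + 103 = 214 m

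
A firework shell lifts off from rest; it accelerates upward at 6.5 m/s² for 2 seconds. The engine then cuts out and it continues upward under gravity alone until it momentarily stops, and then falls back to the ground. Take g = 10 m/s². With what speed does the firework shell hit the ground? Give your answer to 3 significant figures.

Phase 1 (powered ascent): v₀ = 0 m/s, a = 6.5 m/s².
v = v₀ + at = 0 + (6.5)(2) = 13.0 m/s
Δx = v₀t + ½at² = 0·2 + 0.5·6.5·2² = 13.0 m

Phase 2 (coasting upward): v₀ = 13.0 m/s, a = -10 m/s².
v = v₀ + at → t = (0 − 13.0) / -10 = 1.30 s
v² = v₀² + 2aΔx → Δx = (0² − 13.0²)/(2·-10) = 8.45 m

Phase 3 (free fall): v₀ = 0 m/s, a = -10 m/s².
Falls 21.4 m from rest: t = √(2·21.4/10) = 2.07 s; v = g·t = 20.7 m/s.
Impact speed = 20.7 m/s

20.7 m/s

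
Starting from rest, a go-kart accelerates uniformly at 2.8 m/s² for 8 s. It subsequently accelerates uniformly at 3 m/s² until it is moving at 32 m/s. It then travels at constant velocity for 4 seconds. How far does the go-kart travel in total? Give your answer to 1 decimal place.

Phase 1 (accelerating): v₀ = 0 m/s, a = 2.8 m/s².
v = v₀ + at = 0 + (2.8)(8) = 22.4 m/s
Δx = v₀t + ½at² = 0·8 + 0.5·2.8·8² = 89.6 m

Phase 2 (accelerating): v₀ = 22.4 m/s, a = 3 m/s².
v = v₀ + at → t = (32 − 22.4) / 3 = 3.20 s
v² = v₀² + 2aΔx → Δx = (32² − 22.4²)/(2·3) = 87.0 m

Phase 3 (constant speed): v₀ = 32.0 m/s, a = 0 m/s².
v = v₀ + at = 32.0 + (0)(4) = 32.0 m/s
Δx = v₀t + ½at² = 32.0·4 + 0.5·0·4² = 128 m
Total distance = 89.6 + 87.0 + 128 = 305 m

304.6 m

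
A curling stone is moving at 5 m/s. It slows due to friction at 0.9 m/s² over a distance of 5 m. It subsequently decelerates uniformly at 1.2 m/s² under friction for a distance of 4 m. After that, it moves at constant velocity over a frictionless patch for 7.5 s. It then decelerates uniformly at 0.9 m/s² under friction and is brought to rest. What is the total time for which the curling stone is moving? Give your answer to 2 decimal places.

Phase 1 (decelerating): v₀ = 5.00 m/s, a = -0.9 m/s².
v² = v₀² + 2aΔx = 5.00² + 2·-0.9·5 = 16.0 → v = 4.00 m/s
t = (v − v₀)/a = (4.00 − 5.00)/-0.9 = 1.11 s

Phase 2 (decelerating): v₀ = 4.00 m/s, a = -1.2 m/s².
v² = v₀² + 2aΔx = 4.00² + 2·-1.2·4 = 6.40 → v = 2.53 m/s
t = (v − v₀)/a = (2.53 − 4.00)/-1.2 = 1.23 s

Phase 3 (constant speed): v₀ = 2.53 m/s, a = 0 m/s².
v = v₀ + at = 2.53 + (0)(7.5) = 2.53 m/s
Δx = v₀t + ½at² = 2.53·7.5 + 0.5·0·7.5² = 19.0 m

Phase 4 (decelerating): v₀ = 2.53 m/s, a = -0.9 m/s².
v = v₀ + at → t = (0 − 2.53) / -0.9 = 2.81 s
v² = v₀² + 2aΔx → Δx = (0² − 2.53²)/(2·-0.9) = 3.56 m
Total time = 1.11 + 1.23 + 7.50 + 2.81 = 12.6 s

12.65 s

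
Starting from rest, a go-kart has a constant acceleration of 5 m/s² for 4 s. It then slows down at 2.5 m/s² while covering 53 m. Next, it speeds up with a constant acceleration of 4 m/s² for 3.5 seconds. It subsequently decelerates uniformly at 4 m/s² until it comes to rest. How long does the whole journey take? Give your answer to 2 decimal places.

17.26 s

Phase 1 (accelerating): v₀ = 0 m/s, a = 5 m/s².
v = v₀ + at = 0 + (5)(4) = 20.0 m/s
Δx = v₀t + ½at² = 0·4 + 0.5·5·4² = 40.0 m

Phase 2 (decelerating): v₀ = 20.0 m/s, a = -2.5 m/s².
v² = v₀² + 2aΔx = 20.0² + 2·-2.5·53 = 135 → v = 11.6 m/s
t = (v − v₀)/a = (11.6 − 20.0)/-2.5 = 3.35 s

Phase 3 (accelerating): v₀ = 11.6 m/s, a = 4 m/s².
v = v₀ + at = 11.6 + (4)(3.5) = 25.6 m/s
Δx = v₀t + ½at² = 11.6·3.5 + 0.5·4·3.5² = 65.2 m

Phase 4 (decelerating): v₀ = 25.6 m/s, a = -4 m/s².
v = v₀ + at → t = (0 − 25.6) / -4 = 6.40 s
v² = v₀² + 2aΔx → Δx = (0² − 25.6²)/(2·-4) = 82.0 m
Total time = 4.00 + 3.35 + 3.50 + 6.40 = 17.3 s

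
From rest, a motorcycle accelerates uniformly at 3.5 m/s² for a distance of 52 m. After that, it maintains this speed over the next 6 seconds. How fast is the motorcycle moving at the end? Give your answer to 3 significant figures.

Phase 1 (accelerating): v₀ = 0 m/s, a = 3.5 m/s².
v² = v₀² + 2aΔx = 0² + 2·3.5·52 = 364 → v = 19.1 m/s
t = (v − v₀)/a = (19.1 − 0)/3.5 = 5.45 s

Phase 2 (constant speed): v₀ = 19.1 m/s, a = 0 m/s².
v = v₀ + at = 19.1 + (0)(6) = 19.1 m/s
Δx = v₀t + ½at² = 19.1·6 + 0.5·0·6² = 114 m
Final speed = 19.1 m/s

19.1 m/s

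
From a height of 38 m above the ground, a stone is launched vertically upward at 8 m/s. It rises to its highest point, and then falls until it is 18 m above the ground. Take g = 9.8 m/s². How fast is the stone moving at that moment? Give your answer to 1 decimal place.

Phase 1 (rising): v₀ = 8.00 m/s, a = -9.8 m/s².
v = v₀ + at → t = (0 − 8.00) / -9.8 = 0.816 s
v² = v₀² + 2aΔx → Δx = (0² − 8.00²)/(2·-9.8) = 3.27 m

Phase 2 (falling): v₀ = 0 m/s, a = -9.8 m/s².
Falls 23.3 m from rest: t = √(2·23.3/9.8) = 2.18 s; v = g·t = 21.4 m/s.
Final speed = 21.4 m/s

21.4 m/s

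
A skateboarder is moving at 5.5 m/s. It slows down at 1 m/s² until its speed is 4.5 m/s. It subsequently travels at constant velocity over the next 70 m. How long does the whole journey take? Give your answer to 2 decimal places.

16.56 s

Phase 1 (decelerating): v₀ = 5.50 m/s, a = -1 m/s².
v = v₀ + at → t = (4.5 − 5.50) / -1 = 1.00 s
v² = v₀² + 2aΔx → Δx = (4.5² − 5.50²)/(2·-1) = 5.00 m

Phase 2 (constant speed): v₀ = 4.50 m/s, a = 0 m/s².
Constant speed: t = d/v = 70/4.50 = 15.6 s
Total time = 1.00 + 15.6 = 16.6 s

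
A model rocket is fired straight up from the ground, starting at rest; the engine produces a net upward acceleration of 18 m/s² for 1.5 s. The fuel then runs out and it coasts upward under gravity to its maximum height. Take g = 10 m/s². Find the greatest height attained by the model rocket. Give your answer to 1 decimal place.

Phase 1 (powered ascent): v₀ = 0 m/s, a = 18 m/s².
v = v₀ + at = 0 + (18)(1.5) = 27.0 m/s
Δx = v₀t + ½at² = 0·1.5 + 0.5·18·1.5² = 20.2 m

Phase 2 (coasting upward): v₀ = 27.0 m/s, a = -10 m/s².
v = v₀ + at → t = (0 − 27.0) / -10 = 2.70 s
v² = v₀² + 2aΔx → Δx = (0² − 27.0²)/(2·-10) = 36.5 m
Maximum height = 20.2 + 36.5 = 56.7 m

56.7 m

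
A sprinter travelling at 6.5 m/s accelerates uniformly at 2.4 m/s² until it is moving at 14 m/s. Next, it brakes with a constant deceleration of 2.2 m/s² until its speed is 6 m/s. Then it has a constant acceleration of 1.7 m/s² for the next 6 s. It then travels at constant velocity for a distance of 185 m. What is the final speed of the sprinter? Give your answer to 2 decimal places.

Phase 1 (accelerating): v₀ = 6.50 m/s, a = 2.4 m/s².
v = v₀ + at → t = (14 − 6.50) / 2.4 = 3.12 s
v² = v₀² + 2aΔx → Δx = (14² − 6.50²)/(2·2.4) = 32.0 m

Phase 2 (decelerating): v₀ = 14.0 m/s, a = -2.2 m/s².
v = v₀ + at → t = (6 − 14.0) / -2.2 = 3.64 s
v² = v₀² + 2aΔx → Δx = (6² − 14.0²)/(2·-2.2) = 36.4 m

Phase 3 (accelerating): v₀ = 6.00 m/s, a = 1.7 m/s².
v = v₀ + at = 6.00 + (1.7)(6) = 16.2 m/s
Δx = v₀t + ½at² = 6.00·6 + 0.5·1.7·6² = 66.6 m

Phase 4 (constant speed): v₀ = 16.2 m/s, a = 0 m/s².
Constant speed: t = d/v = 185/16.2 = 11.4 s
Final speed = 16.2 m/s

16.20 m/s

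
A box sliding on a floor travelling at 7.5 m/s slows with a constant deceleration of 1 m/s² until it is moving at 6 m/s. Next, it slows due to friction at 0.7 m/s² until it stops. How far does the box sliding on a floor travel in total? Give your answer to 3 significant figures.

Phase 1 (decelerating): v₀ = 7.50 m/s, a = -1 m/s².
v = v₀ + at → t = (6 − 7.50) / -1 = 1.50 s
v² = v₀² + 2aΔx → Δx = (6² − 7.50²)/(2·-1) = 10.1 m

Phase 2 (decelerating): v₀ = 6.00 m/s, a = -0.7 m/s².
v = v₀ + at → t = (0 − 6.00) / -0.7 = 8.57 s
v² = v₀² + 2aΔx → Δx = (0² − 6.00²)/(2·-0.7) = 25.7 m
Total distance = 10.1 + 25.7 = 35.8 m

35.8 m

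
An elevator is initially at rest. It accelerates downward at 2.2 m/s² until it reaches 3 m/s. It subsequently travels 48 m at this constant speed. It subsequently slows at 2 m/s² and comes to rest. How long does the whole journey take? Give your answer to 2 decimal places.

18.86 s

Phase 1 (accelerating): v₀ = 0 m/s, a = 2.2 m/s².
v = v₀ + at → t = (3 − 0) / 2.2 = 1.36 s
v² = v₀² + 2aΔx → Δx = (3² − 0²)/(2·2.2) = 2.05 m

Phase 2 (constant speed): v₀ = 3.00 m/s, a = 0 m/s².
Constant speed: t = d/v = 48/3.00 = 16.0 s

Phase 3 (decelerating): v₀ = 3.00 m/s, a = -2 m/s².
v = v₀ + at → t = (0 − 3.00) / -2 = 1.50 s
v² = v₀² + 2aΔx → Δx = (0² − 3.00²)/(2·-2) = 2.25 m
Total time = 1.36 + 16.0 + 1.50 = 18.9 s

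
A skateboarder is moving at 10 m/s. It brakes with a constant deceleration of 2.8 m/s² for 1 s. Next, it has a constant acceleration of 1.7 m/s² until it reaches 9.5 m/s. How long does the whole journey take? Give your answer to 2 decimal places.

Phase 1 (decelerating): v₀ = 10.0 m/s, a = -2.8 m/s².
v = v₀ + at = 10.0 + (-2.8)(1) = 7.20 m/s
Δx = v₀t + ½at² = 10.0·1 + 0.5·-2.8·1² = 8.60 m

Phase 2 (accelerating): v₀ = 7.20 m/s, a = 1.7 m/s².
v = v₀ + at → t = (9.5 − 7.20) / 1.7 = 1.35 s
v² = v₀² + 2aΔx → Δx = (9.5² − 7.20²)/(2·1.7) = 11.3 m
Total time = 1.00 + 1.35 = 2.35 s

2.35 s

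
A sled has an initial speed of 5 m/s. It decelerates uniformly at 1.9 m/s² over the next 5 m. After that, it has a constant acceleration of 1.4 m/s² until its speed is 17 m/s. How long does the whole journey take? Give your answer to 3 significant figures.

11.7 s

Phase 1 (decelerating): v₀ = 5.00 m/s, a = -1.9 m/s².
v² = v₀² + 2aΔx = 5.00² + 2·-1.9·5 = 6.00 → v = 2.45 m/s
t = (v − v₀)/a = (2.45 − 5.00)/-1.9 = 1.34 s

Phase 2 (accelerating): v₀ = 2.45 m/s, a = 1.4 m/s².
v = v₀ + at → t = (17 − 2.45) / 1.4 = 10.4 s
v² = v₀² + 2aΔx → Δx = (17² − 2.45²)/(2·1.4) = 101 m
Total time = 1.34 + 10.4 = 11.7 s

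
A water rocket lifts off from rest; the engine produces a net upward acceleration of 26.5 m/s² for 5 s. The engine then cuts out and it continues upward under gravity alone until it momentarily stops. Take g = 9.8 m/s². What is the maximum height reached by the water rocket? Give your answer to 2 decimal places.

1226.98 m

Phase 1 (powered ascent): v₀ = 0 m/s, a = 26.5 m/s².
v = v₀ + at = 0 + (26.5)(5) = 132 m/s
Δx = v₀t + ½at² = 0·5 + 0.5·26.5·5² = 331 m

Phase 2 (coasting upward): v₀ = 132 m/s, a = -9.8 m/s².
v = v₀ + at → t = (0 − 132) / -9.8 = 13.5 s
v² = v₀² + 2aΔx → Δx = (0² − 132²)/(2·-9.8) = 896 m
Maximum height = 331 + 896 = 1230 m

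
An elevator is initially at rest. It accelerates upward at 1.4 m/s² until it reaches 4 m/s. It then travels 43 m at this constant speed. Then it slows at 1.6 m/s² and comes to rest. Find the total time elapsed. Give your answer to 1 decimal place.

16.1 s

Phase 1 (accelerating): v₀ = 0 m/s, a = 1.4 m/s².
v = v₀ + at → t = (4 − 0) / 1.4 = 2.86 s
v² = v₀² + 2aΔx → Δx = (4² − 0²)/(2·1.4) = 5.71 m

Phase 2 (constant speed): v₀ = 4.00 m/s, a = 0 m/s².
Constant speed: t = d/v = 43/4.00 = 10.8 s

Phase 3 (decelerating): v₀ = 4.00 m/s, a = -1.6 m/s².
v = v₀ + at → t = (0 − 4.00) / -1.6 = 2.50 s
v² = v₀² + 2aΔx → Δx = (0² − 4.00²)/(2·-1.6) = 5.00 m
Total time = 2.86 + 10.8 + 2.50 = 16.1 s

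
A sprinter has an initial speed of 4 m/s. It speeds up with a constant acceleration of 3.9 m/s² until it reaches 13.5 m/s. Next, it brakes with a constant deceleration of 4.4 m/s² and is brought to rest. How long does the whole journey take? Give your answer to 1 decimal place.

Phase 1 (accelerating): v₀ = 4.00 m/s, a = 3.9 m/s².
v = v₀ + at → t = (13.5 − 4.00) / 3.9 = 2.44 s
v² = v₀² + 2aΔx → Δx = (13.5² − 4.00²)/(2·3.9) = 21.3 m

Phase 2 (decelerating): v₀ = 13.5 m/s, a = -4.4 m/s².
v = v₀ + at → t = (0 − 13.5) / -4.4 = 3.07 s
v² = v₀² + 2aΔx → Δx = (0² − 13.5²)/(2·-4.4) = 20.7 m
Total time = 2.44 + 3.07 = 5.50 s

5.5 s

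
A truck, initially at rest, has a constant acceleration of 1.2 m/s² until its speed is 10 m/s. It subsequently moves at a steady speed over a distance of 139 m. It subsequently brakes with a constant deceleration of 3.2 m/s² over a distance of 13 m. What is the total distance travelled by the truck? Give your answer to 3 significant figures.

Phase 1 (accelerating): v₀ = 0 m/s, a = 1.2 m/s².
v = v₀ + at → t = (10 − 0) / 1.2 = 8.33 s
v² = v₀² + 2aΔx → Δx = (10² − 0²)/(2·1.2) = 41.7 m

Phase 2 (constant speed): v₀ = 10.0 m/s, a = 0 m/s².
Constant speed: t = d/v = 139/10.0 = 13.9 s

Phase 3 (decelerating): v₀ = 10.0 m/s, a = -3.2 m/s².
v² = v₀² + 2aΔx = 10.0² + 2·-3.2·13 = 16.8 → v = 4.10 m/s
t = (v − v₀)/a = (4.10 − 10.0)/-3.2 = 1.84 s
Total distance = 41.7 + 139 + 13.0 = 194 m

194 m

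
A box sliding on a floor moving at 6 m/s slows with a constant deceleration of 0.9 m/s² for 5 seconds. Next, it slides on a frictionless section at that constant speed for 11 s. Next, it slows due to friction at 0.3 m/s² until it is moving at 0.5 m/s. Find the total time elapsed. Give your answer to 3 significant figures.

19.3 s

Phase 1 (decelerating): v₀ = 6.00 m/s, a = -0.9 m/s².
v = v₀ + at = 6.00 + (-0.9)(5) = 1.50 m/s
Δx = v₀t + ½at² = 6.00·5 + 0.5·-0.9·5² = 18.8 m

Phase 2 (constant speed): v₀ = 1.50 m/s, a = 0 m/s².
v = v₀ + at = 1.50 + (0)(11) = 1.50 m/s
Δx = v₀t + ½at² = 1.50·11 + 0.5·0·11² = 16.5 m

Phase 3 (decelerating): v₀ = 1.50 m/s, a = -0.3 m/s².
v = v₀ + at → t = (0.5 − 1.50) / -0.3 = 3.33 s
v² = v₀² + 2aΔx → Δx = (0.5² − 1.50²)/(2·-0.3) = 3.33 m
Total time = 5.00 + 11.0 + 3.33 = 19.3 s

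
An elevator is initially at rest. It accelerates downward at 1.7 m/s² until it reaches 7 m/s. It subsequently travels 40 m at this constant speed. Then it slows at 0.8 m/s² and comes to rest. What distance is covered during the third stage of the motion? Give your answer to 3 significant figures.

Phase 1 (accelerating): v₀ = 0 m/s, a = 1.7 m/s².
v = v₀ + at → t = (7 − 0) / 1.7 = 4.12 s
v² = v₀² + 2aΔx → Δx = (7² − 0²)/(2·1.7) = 14.4 m

Phase 2 (constant speed): v₀ = 7.00 m/s, a = 0 m/s².
Constant speed: t = d/v = 40/7.00 = 5.71 s

Phase 3 (decelerating): v₀ = 7.00 m/s, a = -0.8 m/s².
v = v₀ + at → t = (0 − 7.00) / -0.8 = 8.75 s
v² = v₀² + 2aΔx → Δx = (0² − 7.00²)/(2·-0.8) = 30.6 m
Distance in phase 3 = 30.6 m

30.6 m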